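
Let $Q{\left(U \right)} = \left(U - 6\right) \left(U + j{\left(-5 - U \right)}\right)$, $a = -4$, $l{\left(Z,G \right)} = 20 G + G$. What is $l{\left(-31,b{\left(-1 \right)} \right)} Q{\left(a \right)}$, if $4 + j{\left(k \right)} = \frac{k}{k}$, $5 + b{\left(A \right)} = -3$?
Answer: $-11760$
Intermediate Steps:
$b{\left(A \right)} = -8$ ($b{\left(A \right)} = -5 - 3 = -8$)
$l{\left(Z,G \right)} = 21 G$
$j{\left(k \right)} = -3$ ($j{\left(k \right)} = -4 + \frac{k}{k} = -4 + 1 = -3$)
$Q{\left(U \right)} = \left(-6 + U\right) \left(-3 + U\right)$ ($Q{\left(U \right)} = \left(U - 6\right) \left(U - 3\right) = \left(-6 + U\right) \left(-3 + U\right)$)
$l{\left(-31,b{\left(-1 \right)} \right)} Q{\left(a \right)} = 21 \left(-8\right) \left(18 + \left(-4\right)^{2} - -36\right) = - 168 \left(18 + 16 + 36\right) = \left(-168\right) 70 = -11760$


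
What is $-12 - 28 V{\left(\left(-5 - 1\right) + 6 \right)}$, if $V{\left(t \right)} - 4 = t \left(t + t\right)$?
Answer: $-124$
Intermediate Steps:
$V{\left(t \right)} = 4 + 2 t^{2}$ ($V{\left(t \right)} = 4 + t \left(t + t\right) = 4 + t 2 t = 4 + 2 t^{2}$)
$-12 - 28 V{\left(\left(-5 - 1\right) + 6 \right)} = -12 - 28 \left(4 + 2 \left(\left(-5 - 1\right) + 6\right)^{2}\right) = -12 - 28 \left(4 + 2 \left(-6 + 6\right)^{2}\right) = -12 - 28 \left(4 + 2 \cdot 0^{2}\right) = -12 - 28 \left(4 + 2 \cdot 0\right) = -12 - 28 \left(4 + 0\right) = -12 - 112 = -124$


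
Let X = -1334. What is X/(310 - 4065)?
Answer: 1334/3755 ≈ 0.35526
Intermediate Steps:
X/(310 - 4065) = -1334/(310 - 4065) = -1334/(-3755) = -1/3755*(-1334) = 1334/3755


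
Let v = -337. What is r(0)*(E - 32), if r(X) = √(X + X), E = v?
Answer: 0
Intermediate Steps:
E = -337
r(X) = √2*√X (r(X) = √(2*X) = √2*√X)
r(0)*(E - 32) = (√2*√0)*(-337 - 32) = (√2*0)*(-369) = 0*(-369) = 0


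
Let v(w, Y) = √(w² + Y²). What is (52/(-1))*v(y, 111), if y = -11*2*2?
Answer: -52*√14257 ≈ -6208.9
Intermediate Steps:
y = -44 (y = -22*2 = -44)
v(w, Y) = √(Y² + w²)
(52/(-1))*v(y, 111) = (52/(-1))*√(111² + (-44)²) = (52*(-1))*√(12321 + 1936) = -52*√14257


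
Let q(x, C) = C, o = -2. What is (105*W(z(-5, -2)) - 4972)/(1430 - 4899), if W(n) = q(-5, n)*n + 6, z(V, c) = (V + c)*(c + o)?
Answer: -77978/3469 ≈ -22.479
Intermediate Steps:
z(V, c) = (-2 + c)*(V + c) (z(V, c) = (V + c)*(c - 2) = (V + c)*(-2 + c) = (-2 + c)*(V + c))
W(n) = 6 + n² (W(n) = n*n + 6 = n² + 6 = 6 + n²)
(105*W(z(-5, -2)) - 4972)/(1430 - 4899) = (105*(6 + ((-2)² - 2*(-5) - 2*(-2) - 5*(-2))²) - 4972)/(1430 - 4899) = (105*(6 + (4 + 10 + 4 + 10)²) - 4972)/(-3469) = (105*(6 + 28²) - 4972)*(-1/3469) = (105*(6 + 784) - 4972)*(-1/3469) = (105*790 - 4972)*(-1/3469) = (82950 - 4972)*(-1/3469) = 77978*(-1/3469) = -77978/3469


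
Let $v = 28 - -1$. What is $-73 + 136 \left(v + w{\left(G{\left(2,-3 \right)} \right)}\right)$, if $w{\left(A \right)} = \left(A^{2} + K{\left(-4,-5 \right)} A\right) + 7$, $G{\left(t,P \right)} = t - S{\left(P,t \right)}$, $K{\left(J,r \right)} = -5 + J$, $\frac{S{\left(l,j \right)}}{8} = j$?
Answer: $48615$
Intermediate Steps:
$S{\left(l,j \right)} = 8 j$
$v = 29$ ($v = 28 + 1 = 29$)
$G{\left(t,P \right)} = - 7 t$ ($G{\left(t,P \right)} = t - 8 t = - 7 t$)
$w{\left(A \right)} = 7 + A^{2} - 9 A$ ($w{\left(A \right)} = \left(A^{2} + \left(-5 - 4\right) A\right) + 7 = \left(A^{2} - 9 A\right) + 7 = 7 + A^{2} - 9 A$)
$-73 + 136 \left(v + w{\left(G{\left(2,-3 \right)} \right)}\right) = -73 + 136 \left(29 + \left(7 + \left(\left(-7\right) 2\right)^{2} - 9 \left(\left(-7\right) 2\right)\right)\right) = -73 + 136 \left(29 + \left(7 + \left(-14\right)^{2} - -126\right)\right) = -73 + 136 \left(29 + \left(7 + 196 + 126\right)\right) = -73 + 136 \left(29 + 329\right) = -73 + 136 \cdot 358 = -73 + 48688 = 48615$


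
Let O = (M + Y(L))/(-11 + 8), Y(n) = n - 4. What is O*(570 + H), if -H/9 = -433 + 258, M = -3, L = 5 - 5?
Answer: 5005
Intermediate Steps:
L = 0
Y(n) = -4 + n
H = 1575 (H = -9*(-433 + 258) = -9*(-175) = 1575)
O = 7/3 (O = (-3 + (-4 + 0))/(-11 + 8) = (-3 - 4)/(-3) = -7*(-1/3) = 7/3 ≈ 2.3333)
O*(570 + H) = 7*(570 + 1575)/3 = (7/3)*2145 = 5005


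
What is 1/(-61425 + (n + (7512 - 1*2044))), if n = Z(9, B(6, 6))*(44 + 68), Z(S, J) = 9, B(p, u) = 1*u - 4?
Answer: -1/54949 ≈ -1.8199e-5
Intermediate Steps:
B(p, u) = -4 + u (B(p, u) = u - 4 = -4 + u)
n = 1008 (n = 9*(44 + 68) = 9*112 = 1008)
1/(-61425 + (n + (7512 - 1*2044))) = 1/(-61425 + (1008 + (7512 - 1*2044))) = 1/(-61425 + (1008 + (7512 - 2044))) = 1/(-61425 + (1008 + 5468)) = 1/(-61425 + 6476) = 1/(-54949) = -1/54949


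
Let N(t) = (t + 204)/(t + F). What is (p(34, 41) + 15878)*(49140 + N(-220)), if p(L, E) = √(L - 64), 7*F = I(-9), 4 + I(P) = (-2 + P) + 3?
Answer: 75683868386/97 + 4766587*I*√30/97 ≈ 7.8025e+8 + 2.6915e+5*I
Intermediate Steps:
I(P) = -3 + P (I(P) = -4 + ((-2 + P) + 3) = -4 + (1 + P) = -3 + P)
F = -12/7 (F = (-3 - 9)/7 = (⅐)*(-12) = -12/7 ≈ -1.7143)
N(t) = (204 + t)/(-12/7 + t) (N(t) = (t + 204)/(t - 12/7) = (204 + t)/(-12/7 + t))
p(L, E) = √(-64 + L)
(p(34, 41) + 15878)*(49140 + N(-220)) = (√(-64 + 34) + 15878)*(49140 + 7*(204 - 220)/(-12 + 7*(-220))) = (√(-30) + 15878)*(49140 + 7*(-16)/(-12 - 1540)) = (I*√30 + 15878)*(49140 + 7*(-16)/(-1552)) = (15878 + I*√30)*(49140 + 7*(-1/1552)*(-16)) = (15878 + I*√30)*(49140 + 7/97) = (15878 + I*√30)*(4766587/97) = 75683868386/97 + 4766587*I*√30/97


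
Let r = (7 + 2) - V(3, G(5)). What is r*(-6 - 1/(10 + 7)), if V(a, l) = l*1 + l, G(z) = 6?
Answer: 309/17 ≈ 18.176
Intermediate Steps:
V(a, l) = 2*l (V(a, l) = l + l = 2*l)
r = -3 (r = (7 + 2) - 2*6 = 9 - 1*12 = 9 - 12 = -3)
r*(-6 - 1/(10 + 7)) = -3*(-6 - 1/(10 + 7)) = -3*(-6 - 1/17) = -3*(-103/17) = 309/17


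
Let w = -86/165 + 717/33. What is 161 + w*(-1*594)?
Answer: -62177/5 ≈ -12435.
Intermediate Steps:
w = 3499/165 (w = -86*1/165 + 717*(1/33) = -86/165 + 239/11 = 3499/165 ≈ 21.206)
161 + w*(-1*594) = 161 + 3499*(-1*594)/165 = 161 + (3499/165)*(-594) = 161 - 62982/5 = -62177/5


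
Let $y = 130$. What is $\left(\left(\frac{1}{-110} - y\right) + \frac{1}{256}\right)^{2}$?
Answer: $\frac{3350631403729}{198246400} \approx 16901.0$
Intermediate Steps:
$\left(\left(\frac{1}{-110} - y\right) + \frac{1}{256}\right)^{2} = \left(\left(\frac{1}{-110} - 130\right) + \frac{1}{256}\right)^{2} = \left(\left(- \frac{1}{110} - 130\right) + \frac{1}{256}\right)^{2} = \left(- \frac{14301}{110} + \frac{1}{256}\right)^{2} = \left(- \frac{1830473}{14080}\right)^{2} = \frac{3350631403729}{198246400}$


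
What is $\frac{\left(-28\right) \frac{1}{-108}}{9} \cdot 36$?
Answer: $\frac{28}{27} \approx 1.037$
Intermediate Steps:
$\frac{\left(-28\right) \frac{1}{-108}}{9} \cdot 36 = \left(-28\right) \left(- \frac{1}{108}\right) \frac{1}{9} \cdot 36 = \frac{7}{27} \cdot \frac{1}{9} \cdot 36 = \frac{7}{243} \cdot 36 = \frac{28}{27}$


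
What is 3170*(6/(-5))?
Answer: -3804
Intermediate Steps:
3170*(6/(-5)) = 3170*(6*(-⅕)) = 3170*(-6/5) = -3804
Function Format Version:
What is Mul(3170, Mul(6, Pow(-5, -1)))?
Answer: -3804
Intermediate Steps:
Mul(3170, Mul(6, Pow(-5, -1))) = Mul(3170, Mul(6, Rational(-1, 5))) = Mul(3170, Rational(-6, 5)) = -3804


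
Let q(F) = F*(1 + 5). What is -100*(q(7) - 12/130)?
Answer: -54480/13 ≈ -4190.8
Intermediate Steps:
q(F) = 6*F (q(F) = F*6 = 6*F)
-100*(q(7) - 12/130) = -100*(6*7 - 12/130) = -100*(42 - 12*1/130) = -100*(42 - 6/65) = -100*2724/65 = -54480/13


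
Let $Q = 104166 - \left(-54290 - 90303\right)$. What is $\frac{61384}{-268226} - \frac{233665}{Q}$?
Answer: $- \frac{5567489339}{4765973681} \approx -1.1682$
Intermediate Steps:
$Q = 248759$ ($Q = 104166 - -144593 = 104166 + 144593 = 248759$)
$\frac{61384}{-268226} - \frac{233665}{Q} = \frac{61384}{-268226} - \frac{233665}{248759} = 61384 \left(- \frac{1}{268226}\right) - \frac{233665}{248759} = - \frac{30692}{134113} - \frac{233665}{248759} = - \frac{5567489339}{4765973681}$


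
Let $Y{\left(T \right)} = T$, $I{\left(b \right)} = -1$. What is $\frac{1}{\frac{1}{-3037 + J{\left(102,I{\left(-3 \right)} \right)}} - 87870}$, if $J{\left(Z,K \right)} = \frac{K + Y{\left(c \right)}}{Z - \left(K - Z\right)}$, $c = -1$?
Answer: $- \frac{622587}{54706719895} \approx -1.138 \cdot 10^{-5}$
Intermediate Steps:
$J{\left(Z,K \right)} = \frac{-1 + K}{- K + 2 Z}$ ($J{\left(Z,K \right)} = \frac{K - 1}{Z - \left(K - Z\right)} = \frac{-1 + K}{- K + 2 Z}$)
$\frac{1}{\frac{1}{-3037 + J{\left(102,I{\left(-3 \right)} \right)}} - 87870} = \frac{1}{\frac{1}{-3037 + \frac{1 - -1}{-1 - 204}} - 87870} = \frac{1}{\frac{1}{-3037 + \frac{1 + 1}{-1 - 204}} - 87870} = \frac{1}{\frac{1}{-3037 + \frac{1}{-205} \cdot 2} - 87870} = \frac{1}{\frac{1}{-3037 - \frac{2}{205}} - 87870} = \frac{1}{\frac{1}{- \frac{622587}{205}} - 87870} = \frac{1}{- \frac{205}{622587} - 87870} = \frac{1}{- \frac{54706719895}{622587}} = - \frac{622587}{54706719895}$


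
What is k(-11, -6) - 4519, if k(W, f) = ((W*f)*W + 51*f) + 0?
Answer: -5551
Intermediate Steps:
k(W, f) = 51*f + f*W² (k(W, f) = (f*W² + 51*f) + 0 = (51*f + f*W²) + 0 = 51*f + f*W²)
k(-11, -6) - 4519 = -6*(51 + (-11)²) - 4519 = -6*(51 + 121) - 4519 = -6*172 - 4519 = -1032 - 4519 = -5551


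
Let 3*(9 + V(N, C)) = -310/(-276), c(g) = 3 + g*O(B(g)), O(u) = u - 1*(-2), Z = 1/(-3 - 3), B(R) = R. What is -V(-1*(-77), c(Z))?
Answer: 3571/414 ≈ 8.6256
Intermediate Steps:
Z = -⅙ (Z = 1/(-6) = -⅙ ≈ -0.16667)
O(u) = 2 + u (O(u) = u + 2 = 2 + u)
c(g) = 3 + g*(2 + g)
V(N, C) = -3571/414 (V(N, C) = -9 + (-310/(-276))/3 = -9 + (-310*(-1/276))/3 = -9 + (⅓)*(155/138) = -9 + 155/414 = -3571/414)
-V(-1*(-77), c(Z)) = -1*(-3571/414) = 3571/414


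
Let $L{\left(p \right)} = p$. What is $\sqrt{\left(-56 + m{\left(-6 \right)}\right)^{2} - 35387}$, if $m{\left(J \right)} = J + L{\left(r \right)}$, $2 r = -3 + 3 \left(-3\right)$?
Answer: $i \sqrt{30763} \approx 175.39 i$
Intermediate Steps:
$r = -6$ ($r = \frac{-3 + 3 \left(-3\right)}{2} = \frac{-3 - 9}{2} = \frac{1}{2} \left(-12\right) = -6$)
$m{\left(J \right)} = -6 + J$ ($m{\left(J \right)} = J - 6 = -6 + J$)
$\sqrt{\left(-56 + m{\left(-6 \right)}\right)^{2} - 35387} = \sqrt{\left(-56 - 12\right)^{2} - 35387} = \sqrt{\left(-68\right)^{2} - 35387} = \sqrt{4624 - 35387} = \sqrt{-30763} = i \sqrt{30763}$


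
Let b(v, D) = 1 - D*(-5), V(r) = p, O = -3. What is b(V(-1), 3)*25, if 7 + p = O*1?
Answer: 400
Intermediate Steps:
p = -10 (p = -7 - 3*1 = -7 - 3 = -10)
V(r) = -10
b(v, D) = 1 + 5*D (b(v, D) = 1 - (-5)*D = 1 + 5*D)
b(V(-1), 3)*25 = (1 + 5*3)*25 = (1 + 15)*25 = 16*25 = 400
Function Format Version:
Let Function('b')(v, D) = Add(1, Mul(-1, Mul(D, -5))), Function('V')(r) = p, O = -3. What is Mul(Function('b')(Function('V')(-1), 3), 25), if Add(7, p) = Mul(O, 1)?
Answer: 400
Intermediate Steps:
p = -10 (p = Add(-7, Mul(-3, 1)) = Add(-7, -3) = -10)
Function('V')(r) = -10
Function('b')(v, D) = Add(1, Mul(5, D)) (Function('b')(v, D) = Add(1, Mul(-1, Mul(-5, D))) = Add(1, Mul(5, D)))
Mul(Function('b')(Function('V')(-1), 3), 25) = Mul(Add(1, Mul(5, 3)), 25) = Mul(Add(1, 15), 25) = Mul(16, 25) = 400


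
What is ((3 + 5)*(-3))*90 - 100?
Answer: -2260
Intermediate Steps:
((3 + 5)*(-3))*90 - 100 = (8*(-3))*90 - 100 = -24*90 - 100 = -2160 - 100 = -2260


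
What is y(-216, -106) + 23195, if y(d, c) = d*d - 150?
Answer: 69701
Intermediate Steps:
y(d, c) = -150 + d² (y(d, c) = d² - 150 = -150 + d²)
y(-216, -106) + 23195 = (-150 + (-216)²) + 23195 = (-150 + 46656) + 23195 = 46506 + 23195 = 69701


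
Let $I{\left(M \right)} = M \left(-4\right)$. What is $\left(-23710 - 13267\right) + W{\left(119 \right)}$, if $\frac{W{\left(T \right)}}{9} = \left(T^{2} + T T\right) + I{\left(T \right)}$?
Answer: $213637$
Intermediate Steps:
$I{\left(M \right)} = - 4 M$
$W{\left(T \right)} = - 36 T + 18 T^{2}$ ($W{\left(T \right)} = 9 \left(\left(T^{2} + T T\right) - 4 T\right) = 9 \left(\left(T^{2} + T^{2}\right) - 4 T\right) = 9 \left(2 T^{2} - 4 T\right) = 9 \left(- 4 T + 2 T^{2}\right) = - 36 T + 18 T^{2}$)
$\left(-23710 - 13267\right) + W{\left(119 \right)} = \left(-23710 - 13267\right) + 18 \cdot 119 \left(-2 + 119\right) = -36977 + 18 \cdot 119 \cdot 117 = -36977 + 250614 = 213637$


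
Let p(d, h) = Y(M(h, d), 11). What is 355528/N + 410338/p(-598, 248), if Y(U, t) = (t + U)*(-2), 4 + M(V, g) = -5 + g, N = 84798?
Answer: 8804907775/25269804 ≈ 348.44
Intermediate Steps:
M(V, g) = -9 + g (M(V, g) = -4 + (-5 + g) = -9 + g)
Y(U, t) = -2*U - 2*t (Y(U, t) = (U + t)*(-2) = -2*U - 2*t)
p(d, h) = -4 - 2*d (p(d, h) = -2*(-9 + d) - 2*11 = (18 - 2*d) - 22 = -4 - 2*d)
355528/N + 410338/p(-598, 248) = 355528/84798 + 410338/(-4 - 2*(-598)) = 355528*(1/84798) + 410338/(-4 + 1196) = 177764/42399 + 410338/1192 = 177764/42399 + 410338*(1/1192) = 177764/42399 + 205169/596 = 8804907775/25269804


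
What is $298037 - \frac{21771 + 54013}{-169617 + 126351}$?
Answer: $\frac{6447472313}{21633} \approx 2.9804 \cdot 10^{5}$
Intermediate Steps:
$298037 - \frac{21771 + 54013}{-169617 + 126351} = 298037 - \frac{75784}{-43266} = 298037 - 75784 \left(- \frac{1}{43266}\right) = 298037 - - \frac{37892}{21633} = 298037 + \frac{37892}{21633} = \frac{6447472313}{21633}$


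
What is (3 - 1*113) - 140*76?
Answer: -10750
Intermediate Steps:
(3 - 1*113) - 140*76 = (3 - 113) - 10640 = -110 - 10640 = -10750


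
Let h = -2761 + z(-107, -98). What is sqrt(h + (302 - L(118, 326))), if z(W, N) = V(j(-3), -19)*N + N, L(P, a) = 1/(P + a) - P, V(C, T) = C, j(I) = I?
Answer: I*sqrt(105714291)/222 ≈ 46.314*I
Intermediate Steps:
z(W, N) = -2*N (z(W, N) = -3*N + N = -2*N)
h = -2565 (h = -2761 - 2*(-98) = -2761 + 196 = -2565)
sqrt(h + (302 - L(118, 326))) = sqrt(-2565 + (302 - (1 - 1*118**2 - 1*118*326)/(118 + 326))) = sqrt(-2565 + (302 - (1 - 1*13924 - 38468)/444)) = sqrt(-2565 + (302 - (1 - 13924 - 38468)/444)) = sqrt(-2565 + (302 - (-52391)/444)) = sqrt(-2565 + (302 - 1*(-52391/444))) = sqrt(-2565 + (302 + 52391/444)) = sqrt(-2565 + 186479/444) = sqrt(-952381/444) = I*sqrt(105714291)/222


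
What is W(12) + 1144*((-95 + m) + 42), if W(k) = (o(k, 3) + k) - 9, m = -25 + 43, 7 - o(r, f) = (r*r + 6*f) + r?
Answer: -40204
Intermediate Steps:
o(r, f) = 7 - r - r² - 6*f (o(r, f) = 7 - ((r*r + 6*f) + r) = 7 - ((r² + 6*f) + r) = 7 - (r + r² + 6*f) = 7 + (-r - r² - 6*f) = 7 - r - r² - 6*f)
m = 18
W(k) = -20 - k² (W(k) = ((7 - k - k² - 6*3) + k) - 9 = ((7 - k - k² - 18) + k) - 9 = ((-11 - k - k²) + k) - 9 = (-11 - k²) - 9 = -20 - k²)
W(12) + 1144*((-95 + m) + 42) = (-20 - 1*12²) + 1144*((-95 + 18) + 42) = (-20 - 1*144) + 1144*(-77 + 42) = (-20 - 144) + 1144*(-35) = -164 - 40040 = -40204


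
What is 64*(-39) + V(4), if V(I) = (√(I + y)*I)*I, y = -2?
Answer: -2496 + 16*√2 ≈ -2473.4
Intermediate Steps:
V(I) = I²*√(-2 + I) (V(I) = (√(I - 2)*I)*I = (√(-2 + I)*I)*I = (I*√(-2 + I))*I = I²*√(-2 + I))
64*(-39) + V(4) = 64*(-39) + 4²*√(-2 + 4) = -2496 + 16*√2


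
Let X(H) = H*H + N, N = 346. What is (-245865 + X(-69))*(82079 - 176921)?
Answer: 22833970236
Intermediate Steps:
X(H) = 346 + H² (X(H) = H*H + 346 = H² + 346 = 346 + H²)
(-245865 + X(-69))*(82079 - 176921) = (-245865 + (346 + (-69)²))*(82079 - 176921) = (-245865 + (346 + 4761))*(-94842) = (-245865 + 5107)*(-94842) = -240758*(-94842) = 22833970236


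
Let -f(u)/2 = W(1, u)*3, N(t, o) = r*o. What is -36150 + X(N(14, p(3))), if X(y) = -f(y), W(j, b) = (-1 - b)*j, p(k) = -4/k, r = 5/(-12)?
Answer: -108478/3 ≈ -36159.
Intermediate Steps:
r = -5/12 (r = 5*(-1/12) = -5/12 ≈ -0.41667)
W(j, b) = j*(-1 - b)
N(t, o) = -5*o/12
f(u) = 6 + 6*u (f(u) = -2*(-1*1*(1 + u))*3 = -2*(-1 - u)*3 = -2*(-3 - 3*u) = 6 + 6*u)
X(y) = -6 - 6*y (X(y) = -(6 + 6*y) = -6 - 6*y)
-36150 + X(N(14, p(3))) = -36150 + (-6 - (-5)*(-4/3)/2) = -36150 + (-6 - (-5)*(-4*⅓)/2) = -36150 + (-6 - (-5)*(-4)/(2*3)) = -36150 + (-6 - 6*5/9) = -36150 + (-6 - 10/3) = -36150 - 28/3 = -108478/3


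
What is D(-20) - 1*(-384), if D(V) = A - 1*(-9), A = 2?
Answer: 395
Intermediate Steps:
D(V) = 11 (D(V) = 2 - 1*(-9) = 2 + 9 = 11)
D(-20) - 1*(-384) = 11 - 1*(-384) = 11 + 384 = 395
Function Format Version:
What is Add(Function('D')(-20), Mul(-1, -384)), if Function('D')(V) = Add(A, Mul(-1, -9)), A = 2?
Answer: 395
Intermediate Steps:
Function('D')(V) = 11 (Function('D')(V) = Add(2, Mul(-1, -9)) = Add(2, 9) = 11)
Add(Function('D')(-20), Mul(-1, -384)) = Add(11, Mul(-1, -384)) = Add(11, 384) = 395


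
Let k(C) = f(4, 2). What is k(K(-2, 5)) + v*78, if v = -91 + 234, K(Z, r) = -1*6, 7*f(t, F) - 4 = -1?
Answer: 78081/7 ≈ 11154.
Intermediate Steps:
f(t, F) = 3/7 (f(t, F) = 4/7 + (1/7)*(-1) = 4/7 - 1/7 = 3/7)
K(Z, r) = -6
k(C) = 3/7
v = 143
k(K(-2, 5)) + v*78 = 3/7 + 143*78 = 3/7 + 11154 = 78081/7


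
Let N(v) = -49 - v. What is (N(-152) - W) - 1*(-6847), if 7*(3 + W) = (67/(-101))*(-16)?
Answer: 4914699/707 ≈ 6951.5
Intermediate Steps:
W = -1049/707 (W = -3 + ((67/(-101))*(-16))/7 = -3 + ((67*(-1/101))*(-16))/7 = -3 + (-67/101*(-16))/7 = -3 + (⅐)*(1072/101) = -3 + 1072/707 = -1049/707 ≈ -1.4837)
(N(-152) - W) - 1*(-6847) = ((-49 - 1*(-152)) - 1*(-1049/707)) - 1*(-6847) = ((-49 + 152) + 1049/707) + 6847 = (103 + 1049/707) + 6847 = 73870/707 + 6847 = 4914699/707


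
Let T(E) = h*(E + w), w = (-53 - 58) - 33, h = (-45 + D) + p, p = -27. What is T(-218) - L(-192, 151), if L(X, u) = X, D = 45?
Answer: 9966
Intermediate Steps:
h = -27 (h = (-45 + 45) - 27 = 0 - 27 = -27)
w = -144 (w = -111 - 33 = -144)
T(E) = 3888 - 27*E (T(E) = -27*(E - 144) = -27*(-144 + E) = 3888 - 27*E)
T(-218) - L(-192, 151) = (3888 - 27*(-218)) - 1*(-192) = (3888 + 5886) + 192 = 9774 + 192 = 9966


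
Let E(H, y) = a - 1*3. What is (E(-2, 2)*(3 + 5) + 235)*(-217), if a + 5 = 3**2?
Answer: -52731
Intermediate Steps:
a = 4 (a = -5 + 3**2 = -5 + 9 = 4)
E(H, y) = 1 (E(H, y) = 4 - 1*3 = 4 - 3 = 1)
(E(-2, 2)*(3 + 5) + 235)*(-217) = (1*(3 + 5) + 235)*(-217) = (1*8 + 235)*(-217) = (8 + 235)*(-217) = 243*(-217) = -52731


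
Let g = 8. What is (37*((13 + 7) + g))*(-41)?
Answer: -42476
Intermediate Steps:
(37*((13 + 7) + g))*(-41) = (37*((13 + 7) + 8))*(-41) = (37*(20 + 8))*(-41) = (37*28)*(-41) = 1036*(-41) = -42476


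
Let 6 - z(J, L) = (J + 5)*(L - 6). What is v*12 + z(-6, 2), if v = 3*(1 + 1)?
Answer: 74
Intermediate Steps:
z(J, L) = 6 - (-6 + L)*(5 + J) (z(J, L) = 6 - (J + 5)*(L - 6) = 6 - (5 + J)*(-6 + L) = 6 - (-6 + L)*(5 + J))
v = 6 (v = 3*2 = 6)
v*12 + z(-6, 2) = 6*12 + (36 - 5*2 + 6*(-6) - 1*(-6)*2) = 72 + (36 - 10 - 36 + 12) = 72 + 2 = 74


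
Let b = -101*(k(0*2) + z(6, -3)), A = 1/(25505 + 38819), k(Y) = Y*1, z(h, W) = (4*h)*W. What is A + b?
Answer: 467764129/64324 ≈ 7272.0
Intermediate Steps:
z(h, W) = 4*W*h
k(Y) = Y
A = 1/64324 ≈ 1.5546e-5
b = 7272 (b = -101*(0*2 + 4*(-3)*6) = -101*(0 - 72) = -101*(-72) = 7272)
A + b = 1/64324 + 7272 = 467764129/64324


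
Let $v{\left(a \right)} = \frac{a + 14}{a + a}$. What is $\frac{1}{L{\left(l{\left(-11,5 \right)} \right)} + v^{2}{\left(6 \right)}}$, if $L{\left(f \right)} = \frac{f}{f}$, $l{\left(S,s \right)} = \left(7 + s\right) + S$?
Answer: $\frac{9}{34} \approx 0.26471$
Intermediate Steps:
$l{\left(S,s \right)} = 7 + S + s$
$L{\left(f \right)} = 1$
$v{\left(a \right)} = \frac{14 + a}{2 a}$
$\frac{1}{L{\left(l{\left(-11,5 \right)} \right)} + v^{2}{\left(6 \right)}} = \frac{1}{1 + \left(\frac{14 + 6}{2 \cdot 6}\right)^{2}} = \frac{1}{1 + \left(\frac{1}{2} \cdot \frac{1}{6} \cdot 20\right)^{2}} = \frac{1}{1 + \left(\frac{5}{3}\right)^{2}} = \frac{1}{1 + \frac{25}{9}} = \frac{1}{\frac{34}{9}} = \frac{9}{34}$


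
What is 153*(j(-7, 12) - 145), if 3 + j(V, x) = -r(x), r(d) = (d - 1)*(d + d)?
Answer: -63036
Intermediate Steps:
r(d) = 2*d*(-1 + d) (r(d) = (-1 + d)*(2*d) = 2*d*(-1 + d))
j(V, x) = -3 - 2*x*(-1 + x)
153*(j(-7, 12) - 145) = 153*((-3 - 2*12*(-1 + 12)) - 145) = 153*((-3 - 2*12*11) - 145) = 153*((-3 - 264) - 145) = 153*(-267 - 145) = 153*(-412) = -63036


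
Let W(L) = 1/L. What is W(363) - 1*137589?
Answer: -49944806/363 ≈ -1.3759e+5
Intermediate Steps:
W(363) - 1*137589 = 1/363 - 1*137589 = 1/363 - 137589 = -49944806/363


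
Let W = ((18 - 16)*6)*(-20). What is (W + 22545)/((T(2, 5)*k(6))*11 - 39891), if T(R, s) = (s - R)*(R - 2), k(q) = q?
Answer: -7435/13297 ≈ -0.55915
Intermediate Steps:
T(R, s) = (-2 + R)*(s - R) (T(R, s) = (s - R)*(-2 + R) = (-2 + R)*(s - R))
W = -240 (W = (2*6)*(-20) = 12*(-20) = -240)
(W + 22545)/((T(2, 5)*k(6))*11 - 39891) = (-240 + 22545)/(((-1*2² - 2*5 + 2*2 + 2*5)*6)*11 - 39891) = 22305/(((-1*4 - 10 + 4 + 10)*6)*11 - 39891) = 22305/(((-4 - 10 + 4 + 10)*6)*11 - 39891) = 22305/((0*6)*11 - 39891) = 22305/(0*11 - 39891) = 22305/(0 - 39891) = 22305/(-39891) = 22305*(-1/39891) = -7435/13297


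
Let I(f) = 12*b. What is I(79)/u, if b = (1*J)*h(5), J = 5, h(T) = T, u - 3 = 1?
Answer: 75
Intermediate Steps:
u = 4 (u = 3 + 1 = 4)
b = 25 (b = (1*5)*5 = 5*5 = 25)
I(f) = 300 (I(f) = 12*25 = 300)
I(79)/u = 300/4 = (¼)*300 = 75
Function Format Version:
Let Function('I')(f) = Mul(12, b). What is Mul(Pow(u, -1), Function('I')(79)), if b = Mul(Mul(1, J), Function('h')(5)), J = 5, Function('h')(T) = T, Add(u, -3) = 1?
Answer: 75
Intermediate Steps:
u = 4 (u = Add(3, 1) = 4)
b = 25 (b = Mul(Mul(1, 5), 5) = Mul(5, 5) = 25)
Function('I')(f) = 300 (Function('I')(f) = Mul(12, 25) = 300)
Mul(Pow(u, -1), Function('I')(79)) = Mul(Pow(4, -1), 300) = Mul(Rational(1, 4), 300) = 75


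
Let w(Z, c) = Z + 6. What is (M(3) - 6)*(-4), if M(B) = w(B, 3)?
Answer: -12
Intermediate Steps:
w(Z, c) = 6 + Z
M(B) = 6 + B
(M(3) - 6)*(-4) = ((6 + 3) - 6)*(-4) = (9 - 6)*(-4) = 3*(-4) = -12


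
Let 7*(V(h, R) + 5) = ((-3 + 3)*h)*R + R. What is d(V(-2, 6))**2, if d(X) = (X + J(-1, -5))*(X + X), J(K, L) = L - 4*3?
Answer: 73685056/2401 ≈ 30689.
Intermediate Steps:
J(K, L) = -12 + L (J(K, L) = L - 12 = -12 + L)
V(h, R) = -5 + R/7 (V(h, R) = -5 + (((-3 + 3)*h)*R + R)/7 = -5 + ((0*h)*R + R)/7 = -5 + (0*R + R)/7 = -5 + (0 + R)/7 = -5 + R/7)
d(X) = 2*X*(-17 + X) (d(X) = (X + (-12 - 5))*(X + X) = (X - 17)*(2*X) = (-17 + X)*(2*X) = 2*X*(-17 + X))
d(V(-2, 6))**2 = (2*(-5 + (1/7)*6)*(-17 + (-5 + (1/7)*6)))**2 = (2*(-5 + 6/7)*(-17 + (-5 + 6/7)))**2 = (2*(-29/7)*(-17 - 29/7))**2 = (2*(-29/7)*(-148/7))**2 = (8584/49)**2 = 73685056/2401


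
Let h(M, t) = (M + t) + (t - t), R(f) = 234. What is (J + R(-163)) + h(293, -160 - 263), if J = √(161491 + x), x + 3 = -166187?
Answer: 104 + I*√4699 ≈ 104.0 + 68.549*I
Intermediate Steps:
x = -166190 (x = -3 - 166187 = -166190)
h(M, t) = M + t (h(M, t) = (M + t) + 0 = M + t)
J = I*√4699 (J = √(161491 - 166190) = √(-4699) = I*√4699 ≈ 68.549*I)
(J + R(-163)) + h(293, -160 - 263) = (I*√4699 + 234) + (293 + (-160 - 263)) = (234 + I*√4699) + (293 - 423) = (234 + I*√4699) - 130 = 104 + I*√4699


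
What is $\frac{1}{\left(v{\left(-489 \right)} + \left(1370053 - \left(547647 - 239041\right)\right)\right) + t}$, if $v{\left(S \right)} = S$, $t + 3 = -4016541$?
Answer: $- \frac{1}{2955586} \approx -3.3834 \cdot 10^{-7}$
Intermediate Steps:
$t = -4016544$ ($t = -3 - 4016541 = -4016544$)
$\frac{1}{\left(v{\left(-489 \right)} + \left(1370053 - \left(547647 - 239041\right)\right)\right) + t} = \frac{1}{\left(-489 + \left(1370053 - \left(547647 - 239041\right)\right)\right) - 4016544} = \frac{1}{\left(-489 + \left(1370053 - 308606\right)\right) - 4016544} = \frac{1}{\left(-489 + 1061447\right) - 4016544} = \frac{1}{1060958 - 4016544} = \frac{1}{-2955586} = - \frac{1}{2955586}$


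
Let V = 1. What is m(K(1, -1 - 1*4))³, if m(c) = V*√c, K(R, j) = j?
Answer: -5*I*√5 ≈ -11.18*I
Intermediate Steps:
m(c) = √c (m(c) = 1*√c = √c)
m(K(1, -1 - 1*4))³ = (√(-1 - 1*4))³ = (√(-1 - 4))³ = (√(-5))³ = (I*√5)³ = -5*I*√5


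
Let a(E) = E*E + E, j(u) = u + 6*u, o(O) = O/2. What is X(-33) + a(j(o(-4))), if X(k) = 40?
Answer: 222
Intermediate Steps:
o(O) = O/2 (o(O) = O*(½) = O/2)
j(u) = 7*u
a(E) = E + E² (a(E) = E² + E = E + E²)
X(-33) + a(j(o(-4))) = 40 + (7*((½)*(-4)))*(1 + 7*((½)*(-4))) = 40 + (7*(-2))*(1 + 7*(-2)) = 40 - 14*(1 - 14) = 40 - 14*(-13) = 40 + 182 = 222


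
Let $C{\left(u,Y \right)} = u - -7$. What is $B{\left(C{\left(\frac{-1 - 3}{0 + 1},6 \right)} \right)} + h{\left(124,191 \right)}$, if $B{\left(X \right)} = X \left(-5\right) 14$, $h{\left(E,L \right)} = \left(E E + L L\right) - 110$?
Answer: $51537$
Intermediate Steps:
$h{\left(E,L \right)} = -110 + E^{2} + L^{2}$ ($h{\left(E,L \right)} = \left(E^{2} + L^{2}\right) - 110 = -110 + E^{2} + L^{2}$)
$C{\left(u,Y \right)} = 7 + u$ ($C{\left(u,Y \right)} = u + 7 = 7 + u$)
$B{\left(X \right)} = - 70 X$ ($B{\left(X \right)} = - 5 X 14 = - 70 X$)
$B{\left(C{\left(\frac{-1 - 3}{0 + 1},6 \right)} \right)} + h{\left(124,191 \right)} = - 70 \left(7 + \frac{-1 - 3}{0 + 1}\right) + \left(-110 + 124^{2} + 191^{2}\right) = - 70 \left(7 - \frac{4}{1}\right) + \left(-110 + 15376 + 36481\right) = - 70 \left(7 - 4\right) + 51747 = \left(-70\right) 3 + 51747 = -210 + 51747 = 51537$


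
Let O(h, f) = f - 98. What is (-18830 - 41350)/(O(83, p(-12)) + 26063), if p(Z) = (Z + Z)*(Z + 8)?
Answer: -1180/511 ≈ -2.3092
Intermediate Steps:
p(Z) = 2*Z*(8 + Z) (p(Z) = (2*Z)*(8 + Z) = 2*Z*(8 + Z))
O(h, f) = -98 + f
(-18830 - 41350)/(O(83, p(-12)) + 26063) = (-18830 - 41350)/((-98 + 2*(-12)*(8 - 12)) + 26063) = -60180/((-98 + 2*(-12)*(-4)) + 26063) = -60180/((-98 + 96) + 26063) = -60180/(-2 + 26063) = -60180/26061 = -60180*1/26061 = -1180/511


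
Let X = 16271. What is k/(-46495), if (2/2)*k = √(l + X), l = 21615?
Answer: -√37886/46495 ≈ -0.0041863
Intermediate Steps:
k = √37886 (k = √(21615 + 16271) = √37886 ≈ 194.64)
k/(-46495) = √37886/(-46495) = √37886*(-1/46495) = -√37886/46495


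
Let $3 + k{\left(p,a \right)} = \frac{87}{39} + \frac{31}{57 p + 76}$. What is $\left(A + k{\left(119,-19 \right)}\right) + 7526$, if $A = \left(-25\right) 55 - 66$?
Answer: $\frac{542513008}{89167} \approx 6084.2$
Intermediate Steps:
$k{\left(p,a \right)} = - \frac{10}{13} + \frac{31}{76 + 57 p}$ ($k{\left(p,a \right)} = -3 + \left(\frac{87}{39} + \frac{31}{57 p + 76}\right) = -3 + \left(87 \cdot \frac{1}{39} + \frac{31}{76 + 57 p}\right) = -3 + \left(\frac{29}{13} + \frac{31}{76 + 57 p}\right) = - \frac{10}{13} + \frac{31}{76 + 57 p}$)
$A = -1441$ ($A = -1375 - 66 = -1441$)
$\left(A + k{\left(119,-19 \right)}\right) + 7526 = \left(-1441 + \frac{3 \left(-119 - 22610\right)}{247 \left(4 + 3 \cdot 119\right)}\right) + 7526 = \left(-1441 + \frac{3 \left(-119 - 22610\right)}{247 \left(4 + 357\right)}\right) + 7526 = \left(-1441 + \frac{3}{247} \cdot \frac{1}{361} \left(-22729\right)\right) + 7526 = \left(-1441 - \frac{68187}{89167}\right) + 7526 = - \frac{128557834}{89167} + 7526 = \frac{542513008}{89167}$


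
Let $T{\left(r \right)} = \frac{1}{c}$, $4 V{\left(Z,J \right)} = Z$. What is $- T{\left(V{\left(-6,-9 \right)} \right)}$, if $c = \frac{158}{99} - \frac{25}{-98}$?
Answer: $- \frac{9702}{17959} \approx -0.54023$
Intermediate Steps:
$c = \frac{17959}{9702}$ ($c = 158 \cdot \frac{1}{99} - - \frac{25}{98} = \frac{158}{99} + \frac{25}{98} = \frac{17959}{9702} \approx 1.8511$)
$V{\left(Z,J \right)} = \frac{Z}{4}$
$T{\left(r \right)} = \frac{9702}{17959}$ ($T{\left(r \right)} = \frac{1}{\frac{17959}{9702}} = \frac{9702}{17959}$)
$- T{\left(V{\left(-6,-9 \right)} \right)} = \left(-1\right) \frac{9702}{17959} = - \frac{9702}{17959}$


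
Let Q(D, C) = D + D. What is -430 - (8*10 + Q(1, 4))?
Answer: -512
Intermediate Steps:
Q(D, C) = 2*D
-430 - (8*10 + Q(1, 4)) = -430 - (8*10 + 2*1) = -430 - (80 + 2) = -430 - 1*82 = -430 - 82 = -512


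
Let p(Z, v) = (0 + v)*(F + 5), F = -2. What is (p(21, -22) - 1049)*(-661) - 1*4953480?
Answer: -4216465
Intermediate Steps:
p(Z, v) = 3*v (p(Z, v) = (0 + v)*(-2 + 5) = v*3 = 3*v)
(p(21, -22) - 1049)*(-661) - 1*4953480 = (3*(-22) - 1049)*(-661) - 1*4953480 = (-66 - 1049)*(-661) - 4953480 = -1115*(-661) - 4953480 = 737015 - 4953480 = -4216465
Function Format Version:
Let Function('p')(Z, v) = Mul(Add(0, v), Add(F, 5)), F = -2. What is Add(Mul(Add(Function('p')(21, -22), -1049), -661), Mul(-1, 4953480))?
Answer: -4216465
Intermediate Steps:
Function('p')(Z, v) = Mul(3, v) (Function('p')(Z, v) = Mul(Add(0, v), Add(-2, 5)) = Mul(v, 3) = Mul(3, v))
Add(Mul(Add(Function('p')(21, -22), -1049), -661), Mul(-1, 4953480)) = Add(Mul(Add(Mul(3, -22), -1049), -661), Mul(-1, 4953480)) = Add(Mul(Add(-66, -1049), -661), -4953480) = Add(Mul(-1115, -661), -4953480) = Add(737015, -4953480) = -4216465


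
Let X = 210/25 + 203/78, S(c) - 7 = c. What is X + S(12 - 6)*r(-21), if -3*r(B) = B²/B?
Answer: 39781/390 ≈ 102.00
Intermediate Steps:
S(c) = 7 + c
X = 4291/390 (X = 210*(1/25) + 203*(1/78) = 42/5 + 203/78 = 4291/390 ≈ 11.003)
r(B) = -B/3 (r(B) = -B²/(3*B) = -B/3)
X + S(12 - 6)*r(-21) = 4291/390 + (7 + (12 - 6))*(-⅓*(-21)) = 4291/390 + (7 + 6)*7 = 4291/390 + 13*7 = 4291/390 + 91 = 39781/390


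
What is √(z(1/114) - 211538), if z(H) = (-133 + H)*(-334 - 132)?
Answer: I*√485933721/57 ≈ 386.74*I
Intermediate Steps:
z(H) = 61978 - 466*H (z(H) = (-133 + H)*(-466) = 61978 - 466*H)
√(z(1/114) - 211538) = √((61978 - 466/114) - 211538) = √((61978 - 466*1/114) - 211538) = √((61978 - 233/57) - 211538) = √(3532513/57 - 211538) = √(-8525153/57) = I*√485933721/57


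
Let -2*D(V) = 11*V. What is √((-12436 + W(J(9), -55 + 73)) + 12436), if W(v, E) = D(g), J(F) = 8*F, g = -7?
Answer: √154/2 ≈ 6.2048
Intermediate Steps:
D(V) = -11*V/2
W(v, E) = 77/2 (W(v, E) = -11/2*(-7) = 77/2)
√((-12436 + W(J(9), -55 + 73)) + 12436) = √((-12436 + 77/2) + 12436) = √(-24795/2 + 12436) = √(77/2) = √154/2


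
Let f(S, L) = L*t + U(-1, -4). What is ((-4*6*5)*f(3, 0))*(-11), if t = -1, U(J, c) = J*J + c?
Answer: -3960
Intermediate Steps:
U(J, c) = c + J² (U(J, c) = J² + c = c + J²)
f(S, L) = -3 - L (f(S, L) = L*(-1) + (-4 + (-1)²) = -L + (-4 + 1) = -L - 3 = -3 - L)
((-4*6*5)*f(3, 0))*(-11) = ((-4*6*5)*(-3 - 1*0))*(-11) = ((-24*5)*(-3 + 0))*(-11) = -120*(-3)*(-11) = 360*(-11) = -3960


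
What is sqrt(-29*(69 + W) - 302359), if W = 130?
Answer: I*sqrt(308130) ≈ 555.09*I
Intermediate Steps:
sqrt(-29*(69 + W) - 302359) = sqrt(-29*(69 + 130) - 302359) = sqrt(-29*199 - 302359) = sqrt(-5771 - 302359) = sqrt(-308130) = I*sqrt(308130)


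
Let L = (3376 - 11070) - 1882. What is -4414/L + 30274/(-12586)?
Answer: -8369615/4304412 ≈ -1.9444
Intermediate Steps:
L = -9576 (L = -7694 - 1882 = -9576)
-4414/L + 30274/(-12586) = -4414/(-9576) + 30274/(-12586) = -4414*(-1/9576) + 30274*(-1/12586) = 2207/4788 - 15137/6293 = -8369615/4304412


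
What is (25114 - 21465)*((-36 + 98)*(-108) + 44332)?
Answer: 137333764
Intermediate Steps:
(25114 - 21465)*((-36 + 98)*(-108) + 44332) = 3649*(62*(-108) + 44332) = 3649*(-6696 + 44332) = 3649*37636 = 137333764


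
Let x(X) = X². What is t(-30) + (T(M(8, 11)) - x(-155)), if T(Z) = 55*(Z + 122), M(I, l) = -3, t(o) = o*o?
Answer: -16580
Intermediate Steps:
t(o) = o²
T(Z) = 6710 + 55*Z (T(Z) = 55*(122 + Z) = 6710 + 55*Z)
t(-30) + (T(M(8, 11)) - x(-155)) = (-30)² + ((6710 + 55*(-3)) - 1*(-155)²) = 900 + ((6710 - 165) - 1*24025) = 900 + (6545 - 24025) = 900 - 17480 = -16580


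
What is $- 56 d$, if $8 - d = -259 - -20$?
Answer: $-13832$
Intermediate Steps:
$d = 247$ ($d = 8 - \left(-259 - -20\right) = 8 - \left(-259 + 20\right) = 8 - -239 = 8 + 239 = 247$)
$- 56 d = \left(-56\right) 247 = -13832$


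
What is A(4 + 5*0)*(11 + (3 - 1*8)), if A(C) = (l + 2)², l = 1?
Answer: 54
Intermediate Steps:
A(C) = 9 (A(C) = (1 + 2)² = 3² = 9)
A(4 + 5*0)*(11 + (3 - 1*8)) = 9*(11 + (3 - 1*8)) = 9*(11 + (3 - 8)) = 9*(11 - 5) = 9*6 = 54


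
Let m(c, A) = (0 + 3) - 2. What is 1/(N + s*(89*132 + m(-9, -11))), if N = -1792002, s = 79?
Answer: -1/863831 ≈ -1.1576e-6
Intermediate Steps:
m(c, A) = 1 (m(c, A) = 3 - 2 = 1)
1/(N + s*(89*132 + m(-9, -11))) = 1/(-1792002 + 79*(89*132 + 1)) = 1/(-1792002 + 79*(11748 + 1)) = 1/(-1792002 + 79*11749) = 1/(-1792002 + 928171) = 1/(-863831) = -1/863831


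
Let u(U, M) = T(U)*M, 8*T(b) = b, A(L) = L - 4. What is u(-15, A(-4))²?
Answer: 225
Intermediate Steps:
A(L) = -4 + L
T(b) = b/8
u(U, M) = M*U/8 (u(U, M) = (U/8)*M = M*U/8)
u(-15, A(-4))² = ((⅛)*(-4 - 4)*(-15))² = ((⅛)*(-8)*(-15))² = 15² = 225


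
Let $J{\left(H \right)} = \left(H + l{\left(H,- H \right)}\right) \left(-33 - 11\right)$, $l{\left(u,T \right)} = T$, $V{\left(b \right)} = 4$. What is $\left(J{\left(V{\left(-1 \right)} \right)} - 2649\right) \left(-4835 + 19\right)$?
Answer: $12757584$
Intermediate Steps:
$J{\left(H \right)} = 0$ ($J{\left(H \right)} = \left(H - H\right) \left(-33 - 11\right) = 0 \left(-44\right) = 0$)
$\left(J{\left(V{\left(-1 \right)} \right)} - 2649\right) \left(-4835 + 19\right) = \left(0 - 2649\right) \left(-4835 + 19\right) = \left(-2649\right) \left(-4816\right) = 12757584$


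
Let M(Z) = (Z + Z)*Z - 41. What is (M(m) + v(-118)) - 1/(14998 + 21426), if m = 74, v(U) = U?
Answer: 393124231/36424 ≈ 10793.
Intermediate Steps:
M(Z) = -41 + 2*Z**2 (M(Z) = (2*Z)*Z - 41 = 2*Z**2 - 41 = -41 + 2*Z**2)
(M(m) + v(-118)) - 1/(14998 + 21426) = ((-41 + 2*74**2) - 118) - 1/(14998 + 21426) = ((-41 + 2*5476) - 118) - 1/36424 = ((-41 + 10952) - 118) - 1*1/36424 = (10911 - 118) - 1/36424 = 10793 - 1/36424 = 393124231/36424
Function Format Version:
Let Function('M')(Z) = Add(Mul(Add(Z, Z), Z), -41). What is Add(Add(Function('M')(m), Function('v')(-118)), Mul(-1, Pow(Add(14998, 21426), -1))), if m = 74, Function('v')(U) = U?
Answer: Rational(393124231, 36424) ≈ 10793.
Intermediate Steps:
Function('M')(Z) = Add(-41, Mul(2, Pow(Z, 2))) (Function('M')(Z) = Add(Mul(Mul(2, Z), Z), -41) = Add(Mul(2, Pow(Z, 2)), -41) = Add(-41, Mul(2, Pow(Z, 2))))
Add(Add(Function('M')(m), Function('v')(-118)), Mul(-1, Pow(Add(14998, 21426), -1))) = Add(Add(Add(-41, Mul(2, Pow(74, 2))), -118), Mul(-1, Pow(Add(14998, 21426), -1))) = Add(Add(Add(-41, Mul(2, 5476)), -118), Mul(-1, Pow(36424, -1))) = Add(Add(Add(-41, 10952), -118), Mul(-1, Rational(1, 36424))) = Add(Add(10911, -118), Rational(-1, 36424)) = Add(10793, Rational(-1, 36424)) = Rational(393124231, 36424)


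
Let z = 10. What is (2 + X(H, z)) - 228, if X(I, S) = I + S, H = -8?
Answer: -224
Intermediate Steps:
(2 + X(H, z)) - 228 = (2 + (-8 + 10)) - 228 = (2 + 2) - 228 = 4 - 228 = -224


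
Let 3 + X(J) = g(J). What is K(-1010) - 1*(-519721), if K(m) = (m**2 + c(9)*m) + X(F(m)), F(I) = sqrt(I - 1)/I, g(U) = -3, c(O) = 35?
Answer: 1504465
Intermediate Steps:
F(I) = sqrt(-1 + I)/I
X(J) = -6 (X(J) = -3 - 3 = -6)
K(m) = -6 + m**2 + 35*m (K(m) = (m**2 + 35*m) - 6 = -6 + m**2 + 35*m)
K(-1010) - 1*(-519721) = (-6 + (-1010)**2 + 35*(-1010)) - 1*(-519721) = (-6 + 1020100 - 35350) + 519721 = 984744 + 519721 = 1504465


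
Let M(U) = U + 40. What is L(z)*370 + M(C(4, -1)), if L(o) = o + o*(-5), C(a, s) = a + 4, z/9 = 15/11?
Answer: -199272/11 ≈ -18116.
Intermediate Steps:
z = 135/11 (z = 9*(15/11) = 135/11 ≈ 12.273)
C(a, s) = 4 + a
M(U) = 40 + U
L(o) = -4*o (L(o) = o - 5*o = -4*o)
L(z)*370 + M(C(4, -1)) = -4*135/11*370 + (40 + (4 + 4)) = -540/11*370 + (40 + 8) = -199800/11 + 48 = -199272/11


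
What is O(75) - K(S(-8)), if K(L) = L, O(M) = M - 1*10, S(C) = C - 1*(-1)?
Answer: 72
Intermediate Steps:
S(C) = 1 + C (S(C) = C + 1 = 1 + C)
O(M) = -10 + M (O(M) = M - 10 = -10 + M)
O(75) - K(S(-8)) = (-10 + 75) - (1 - 8) = 65 - 1*(-7) = 65 + 7 = 72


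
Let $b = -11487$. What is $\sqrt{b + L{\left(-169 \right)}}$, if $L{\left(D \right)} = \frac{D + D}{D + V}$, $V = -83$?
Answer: $\frac{i \sqrt{20260702}}{42} \approx 107.17 i$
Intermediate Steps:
$L{\left(D \right)} = \frac{2 D}{-83 + D}$ ($L{\left(D \right)} = \frac{D + D}{D - 83} = \frac{2 D}{-83 + D}$)
$\sqrt{b + L{\left(-169 \right)}} = \sqrt{-11487 + 2 \left(-169\right) \frac{1}{-83 - 169}} = \sqrt{-11487 + 2 \left(-169\right) \frac{1}{-252}} = \sqrt{-11487 + 2 \left(-169\right) \left(- \frac{1}{252}\right)} = \sqrt{-11487 + \frac{169}{126}} = \sqrt{- \frac{1447193}{126}} = \frac{i \sqrt{20260702}}{42}$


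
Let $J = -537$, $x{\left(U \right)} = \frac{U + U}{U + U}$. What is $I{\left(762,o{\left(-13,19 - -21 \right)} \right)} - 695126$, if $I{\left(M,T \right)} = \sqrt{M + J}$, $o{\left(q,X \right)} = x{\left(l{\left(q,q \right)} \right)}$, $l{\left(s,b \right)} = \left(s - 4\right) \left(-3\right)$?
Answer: $-695111$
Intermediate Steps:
$l{\left(s,b \right)} = 12 - 3 s$ ($l{\left(s,b \right)} = \left(-4 + s\right) \left(-3\right) = 12 - 3 s$)
$x{\left(U \right)} = 1$ ($x{\left(U \right)} = \frac{2 U}{2 U} = 2 U \frac{1}{2 U} = 1$)
$o{\left(q,X \right)} = 1$
$I{\left(M,T \right)} = \sqrt{-537 + M}$ ($I{\left(M,T \right)} = \sqrt{M - 537} = \sqrt{-537 + M}$)
$I{\left(762,o{\left(-13,19 - -21 \right)} \right)} - 695126 = \sqrt{-537 + 762} - 695126 = \sqrt{225} - 695126 = 15 - 695126 = -695111$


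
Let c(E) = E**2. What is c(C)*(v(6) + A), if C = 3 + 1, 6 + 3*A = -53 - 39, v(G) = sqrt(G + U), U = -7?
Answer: -1568/3 + 16*I ≈ -522.67 + 16.0*I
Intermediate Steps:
v(G) = sqrt(-7 + G) (v(G) = sqrt(G - 7) = sqrt(-7 + G))
A = -98/3 (A = -2 + (-53 - 39)/3 = -2 + (1/3)*(-92) = -2 - 92/3 = -98/3 ≈ -32.667)
C = 4
c(C)*(v(6) + A) = 4**2*(sqrt(-7 + 6) - 98/3) = 16*(sqrt(-1) - 98/3) = 16*(I - 98/3) = 16*(-98/3 + I) = -1568/3 + 16*I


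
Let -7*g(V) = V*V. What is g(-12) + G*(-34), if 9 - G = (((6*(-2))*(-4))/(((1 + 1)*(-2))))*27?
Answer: -79398/7 ≈ -11343.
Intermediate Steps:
g(V) = -V²/7 (g(V) = -V*V/7 = -V²/7)
G = 333 (G = 9 - ((6*(-2))*(-4))/(((1 + 1)*(-2)))*27 = 9 - (-12*(-4))/((2*(-2)))*27 = 9 - 48/(-4)*27 = 9 - 48*(-¼)*27 = 9 - (-12)*27 = 9 - 1*(-324) = 9 + 324 = 333)
g(-12) + G*(-34) = -⅐*(-12)² + 333*(-34) = -⅐*144 - 11322 = -144/7 - 11322 = -79398/7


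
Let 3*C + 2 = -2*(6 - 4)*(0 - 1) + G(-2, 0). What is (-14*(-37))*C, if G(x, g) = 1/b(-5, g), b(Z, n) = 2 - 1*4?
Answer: 259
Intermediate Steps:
b(Z, n) = -2 (b(Z, n) = 2 - 4 = -2)
G(x, g) = -½ (G(x, g) = 1/(-2) = -½)
C = ½ (C = -⅔ + (-2*(6 - 4)*(0 - 1) - ½)/3 = -⅔ + (-4*(-1) - ½)/3 = -⅔ + (-2*(-2) - ½)/3 = -⅔ + (4 - ½)/3 = -⅔ + (⅓)*(7/2) = -⅔ + 7/6 = ½ ≈ 0.50000)
(-14*(-37))*C = -14*(-37)*(½) = 518*(½) = 259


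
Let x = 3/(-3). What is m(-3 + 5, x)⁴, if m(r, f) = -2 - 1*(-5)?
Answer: 81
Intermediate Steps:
x = -1 (x = 3*(-⅓) = -1)
m(r, f) = 3 (m(r, f) = -2 + 5 = 3)
m(-3 + 5, x)⁴ = 3⁴ = 81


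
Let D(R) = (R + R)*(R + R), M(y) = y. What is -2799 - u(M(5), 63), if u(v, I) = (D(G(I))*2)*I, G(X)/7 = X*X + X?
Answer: -401483467503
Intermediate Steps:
G(X) = 7*X + 7*X² (G(X) = 7*(X*X + X) = 7*(X² + X) = 7*(X + X²) = 7*X + 7*X²)
D(R) = 4*R² (D(R) = (2*R)*(2*R) = 4*R²)
u(v, I) = 392*I³*(1 + I)² (u(v, I) = ((4*(7*I*(1 + I))²)*2)*I = ((4*(49*I²*(1 + I)²))*2)*I = ((196*I²*(1 + I)²)*2)*I = (392*I²*(1 + I)²)*I = 392*I³*(1 + I)²)
-2799 - u(M(5), 63) = -2799 - 392*63³*(1 + 63)² = -2799 - 392*250047*64² = -2799 - 392*250047*4096 = -2799 - 1*401483464704 = -2799 - 401483464704 = -401483467503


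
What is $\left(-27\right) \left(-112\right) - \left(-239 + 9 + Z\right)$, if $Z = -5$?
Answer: $3259$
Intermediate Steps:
$\left(-27\right) \left(-112\right) - \left(-239 + 9 + Z\right) = \left(-27\right) \left(-112\right) + \left(239 - \left(\left(-3\right) \left(-3\right) - 5\right)\right) = 3024 + \left(239 - \left(9 - 5\right)\right) = 3024 + \left(239 - 4\right) = 3024 + 235 = 3259$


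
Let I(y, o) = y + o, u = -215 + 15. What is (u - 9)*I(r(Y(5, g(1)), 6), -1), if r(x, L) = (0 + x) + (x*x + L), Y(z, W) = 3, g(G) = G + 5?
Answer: -3553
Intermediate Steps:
g(G) = 5 + G
r(x, L) = L + x + x² (r(x, L) = x + (x² + L) = x + (L + x²) = L + x + x²)
u = -200
I(y, o) = o + y
(u - 9)*I(r(Y(5, g(1)), 6), -1) = (-200 - 9)*(-1 + (6 + 3 + 3²)) = -209*(-1 + (6 + 3 + 9)) = -209*(-1 + 18) = -209*17 = -3553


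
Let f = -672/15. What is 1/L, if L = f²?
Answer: 25/50176 ≈ 0.00049825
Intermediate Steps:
f = -224/5 (f = -672*1/15 = -224/5 ≈ -44.800)
L = 50176/25 (L = (-224/5)² = 50176/25 ≈ 2007.0)
1/L = 1/(50176/25) = 25/50176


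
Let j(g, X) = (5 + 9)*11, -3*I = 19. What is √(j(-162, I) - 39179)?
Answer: 5*I*√1561 ≈ 197.55*I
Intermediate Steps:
I = -19/3 (I = -⅓*19 = -19/3 ≈ -6.3333)
j(g, X) = 154 (j(g, X) = 14*11 = 154)
√(j(-162, I) - 39179) = √(154 - 39179) = √(-39025) = 5*I*√1561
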